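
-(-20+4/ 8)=39/ 2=19.50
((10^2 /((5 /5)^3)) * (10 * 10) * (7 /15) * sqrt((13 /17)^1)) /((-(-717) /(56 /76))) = 196000 * sqrt(221) /694773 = 4.19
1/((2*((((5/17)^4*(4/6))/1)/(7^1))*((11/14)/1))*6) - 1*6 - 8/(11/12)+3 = 137.09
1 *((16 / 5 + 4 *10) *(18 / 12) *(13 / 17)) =4212 / 85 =49.55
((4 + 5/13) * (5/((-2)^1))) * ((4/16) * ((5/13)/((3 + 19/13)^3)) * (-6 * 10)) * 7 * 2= 1945125/195112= 9.97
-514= -514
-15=-15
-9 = -9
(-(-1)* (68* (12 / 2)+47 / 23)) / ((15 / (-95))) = -179189 / 69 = -2596.94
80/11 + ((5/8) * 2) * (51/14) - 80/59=380535/36344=10.47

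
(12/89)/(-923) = -12/82147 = -0.00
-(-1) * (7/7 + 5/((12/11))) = 67/12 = 5.58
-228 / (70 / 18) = -2052 / 35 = -58.63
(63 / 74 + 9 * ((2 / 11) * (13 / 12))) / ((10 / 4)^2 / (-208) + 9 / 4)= 888576 / 751729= 1.18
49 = 49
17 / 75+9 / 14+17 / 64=38141 / 33600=1.14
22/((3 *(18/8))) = 3.26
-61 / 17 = -3.59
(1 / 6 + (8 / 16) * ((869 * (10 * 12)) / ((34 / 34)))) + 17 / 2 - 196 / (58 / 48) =4522822 / 87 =51986.46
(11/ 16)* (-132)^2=11979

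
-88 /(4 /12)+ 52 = -212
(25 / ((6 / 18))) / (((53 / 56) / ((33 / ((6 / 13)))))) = 300300 / 53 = 5666.04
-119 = -119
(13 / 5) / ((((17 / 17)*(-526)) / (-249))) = 3237 / 2630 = 1.23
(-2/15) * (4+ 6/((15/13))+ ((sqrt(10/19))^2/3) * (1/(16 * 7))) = -1.23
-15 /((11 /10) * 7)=-150 /77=-1.95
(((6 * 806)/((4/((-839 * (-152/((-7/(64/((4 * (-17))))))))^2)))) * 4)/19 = 1059702000254976/14161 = 74832427106.49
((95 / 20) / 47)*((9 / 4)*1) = 171 / 752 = 0.23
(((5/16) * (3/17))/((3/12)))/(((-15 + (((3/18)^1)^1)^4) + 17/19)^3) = -0.00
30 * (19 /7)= 570 /7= 81.43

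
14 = 14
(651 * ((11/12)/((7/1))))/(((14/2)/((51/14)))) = 17391/392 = 44.36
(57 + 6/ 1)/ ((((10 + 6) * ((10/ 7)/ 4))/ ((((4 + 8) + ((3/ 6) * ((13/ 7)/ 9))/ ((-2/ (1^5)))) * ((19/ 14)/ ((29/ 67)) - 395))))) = -479041067/ 9280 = -51620.80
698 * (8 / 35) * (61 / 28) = 85156 / 245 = 347.58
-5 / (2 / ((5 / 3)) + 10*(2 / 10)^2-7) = 25 / 27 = 0.93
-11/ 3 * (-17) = 187/ 3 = 62.33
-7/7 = -1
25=25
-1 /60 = -0.02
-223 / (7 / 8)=-1784 / 7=-254.86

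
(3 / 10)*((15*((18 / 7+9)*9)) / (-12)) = -2187 / 56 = -39.05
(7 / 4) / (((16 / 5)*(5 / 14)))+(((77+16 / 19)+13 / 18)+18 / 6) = 454699 / 5472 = 83.10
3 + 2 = 5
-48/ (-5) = 48/ 5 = 9.60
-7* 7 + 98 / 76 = -1813 / 38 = -47.71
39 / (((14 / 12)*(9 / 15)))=390 / 7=55.71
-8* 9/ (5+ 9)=-5.14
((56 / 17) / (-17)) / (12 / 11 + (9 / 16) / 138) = -453376 / 2561985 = -0.18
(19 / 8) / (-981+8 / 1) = -19 / 7784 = -0.00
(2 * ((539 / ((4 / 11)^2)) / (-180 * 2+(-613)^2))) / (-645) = -65219 / 1937110440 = -0.00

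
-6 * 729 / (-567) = 54 / 7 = 7.71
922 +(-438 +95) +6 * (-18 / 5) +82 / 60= 16763 / 30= 558.77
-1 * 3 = -3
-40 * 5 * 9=-1800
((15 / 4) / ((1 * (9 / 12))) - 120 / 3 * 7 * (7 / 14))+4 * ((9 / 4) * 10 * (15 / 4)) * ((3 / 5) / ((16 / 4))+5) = 12825 / 8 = 1603.12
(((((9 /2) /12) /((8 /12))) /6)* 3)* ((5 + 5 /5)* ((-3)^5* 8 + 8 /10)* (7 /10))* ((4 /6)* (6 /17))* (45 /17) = -4131729 /2890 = -1429.66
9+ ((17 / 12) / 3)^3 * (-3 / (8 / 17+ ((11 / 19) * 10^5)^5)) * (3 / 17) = 1277379227520000000000000912033925165 / 141931025280000000000000102688777728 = 9.00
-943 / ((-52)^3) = 943 / 140608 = 0.01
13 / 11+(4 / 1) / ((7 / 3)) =223 / 77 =2.90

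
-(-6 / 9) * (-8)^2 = 128 / 3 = 42.67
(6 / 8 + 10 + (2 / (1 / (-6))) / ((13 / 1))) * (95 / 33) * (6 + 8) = 339815 / 858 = 396.05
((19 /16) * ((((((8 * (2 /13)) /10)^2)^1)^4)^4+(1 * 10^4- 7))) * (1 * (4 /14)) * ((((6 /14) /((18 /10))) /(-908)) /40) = -1957387907326161229632446375994791267469448851847743104239353259 /88066466170366986165741842441635227451854944229125976562500000000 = -0.02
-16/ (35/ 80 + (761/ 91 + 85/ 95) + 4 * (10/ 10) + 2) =-442624/ 434183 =-1.02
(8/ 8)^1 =1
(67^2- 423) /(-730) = -2033 /365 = -5.57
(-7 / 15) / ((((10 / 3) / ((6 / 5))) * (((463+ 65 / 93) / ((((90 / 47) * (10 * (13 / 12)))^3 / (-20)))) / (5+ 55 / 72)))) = 133549313625 / 143272417664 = 0.93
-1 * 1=-1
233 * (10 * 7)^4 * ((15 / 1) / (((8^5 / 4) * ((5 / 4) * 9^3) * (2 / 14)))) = 2447519375 / 31104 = 78688.25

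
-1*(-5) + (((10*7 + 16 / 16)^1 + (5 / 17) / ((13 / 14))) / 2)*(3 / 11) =71593 / 4862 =14.73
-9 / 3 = -3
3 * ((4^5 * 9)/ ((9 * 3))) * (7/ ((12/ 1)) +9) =9813.33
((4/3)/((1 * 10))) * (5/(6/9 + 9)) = 2/29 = 0.07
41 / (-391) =-41 / 391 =-0.10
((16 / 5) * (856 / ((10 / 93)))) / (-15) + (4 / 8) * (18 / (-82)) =-17408741 / 10250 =-1698.41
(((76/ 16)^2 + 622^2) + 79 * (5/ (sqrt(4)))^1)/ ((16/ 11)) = 68130315/ 256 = 266134.04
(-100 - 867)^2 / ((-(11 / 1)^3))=-935089 / 1331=-702.55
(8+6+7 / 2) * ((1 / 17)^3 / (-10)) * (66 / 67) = -231 / 658342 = -0.00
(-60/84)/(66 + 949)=-1/1421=-0.00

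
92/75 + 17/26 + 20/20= 5617/1950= 2.88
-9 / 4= -2.25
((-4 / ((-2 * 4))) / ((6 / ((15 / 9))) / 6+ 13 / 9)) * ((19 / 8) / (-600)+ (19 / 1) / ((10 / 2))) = 54663 / 58880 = 0.93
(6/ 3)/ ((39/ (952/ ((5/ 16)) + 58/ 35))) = 213364/ 1365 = 156.31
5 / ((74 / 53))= 265 / 74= 3.58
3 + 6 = 9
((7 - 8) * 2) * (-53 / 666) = 53 / 333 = 0.16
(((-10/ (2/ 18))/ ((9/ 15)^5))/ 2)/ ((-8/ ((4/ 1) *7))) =109375/ 54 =2025.46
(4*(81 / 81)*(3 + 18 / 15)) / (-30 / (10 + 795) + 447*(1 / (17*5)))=76636 / 23819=3.22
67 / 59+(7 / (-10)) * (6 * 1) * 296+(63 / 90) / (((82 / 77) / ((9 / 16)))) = -961171007 / 774080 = -1241.69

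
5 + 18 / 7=53 / 7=7.57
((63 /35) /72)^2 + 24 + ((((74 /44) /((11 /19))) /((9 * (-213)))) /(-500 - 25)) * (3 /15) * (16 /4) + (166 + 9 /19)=141028464807911 /740406744000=190.47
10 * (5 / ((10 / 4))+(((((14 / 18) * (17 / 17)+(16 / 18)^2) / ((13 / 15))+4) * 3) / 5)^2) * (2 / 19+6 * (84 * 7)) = 649153368028 / 1300455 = 499174.03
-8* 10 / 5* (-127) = 2032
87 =87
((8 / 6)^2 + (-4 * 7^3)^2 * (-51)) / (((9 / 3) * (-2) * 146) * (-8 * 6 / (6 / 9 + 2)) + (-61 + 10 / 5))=-864014240 / 141381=-6111.25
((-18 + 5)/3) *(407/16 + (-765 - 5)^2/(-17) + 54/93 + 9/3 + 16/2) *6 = 3818961419/4216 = 905825.76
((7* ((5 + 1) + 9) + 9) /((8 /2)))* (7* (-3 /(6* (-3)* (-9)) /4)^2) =133 /31104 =0.00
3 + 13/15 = 58/15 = 3.87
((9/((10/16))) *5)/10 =36/5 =7.20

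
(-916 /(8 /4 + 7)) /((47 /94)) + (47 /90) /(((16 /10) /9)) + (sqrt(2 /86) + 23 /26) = -373901 /1872 + sqrt(43) /43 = -199.58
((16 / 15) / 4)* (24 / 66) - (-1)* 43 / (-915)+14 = 141413 / 10065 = 14.05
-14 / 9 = -1.56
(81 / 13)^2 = 6561 / 169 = 38.82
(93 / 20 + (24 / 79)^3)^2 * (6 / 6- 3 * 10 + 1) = -14895261588322143 / 24308745552100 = -612.75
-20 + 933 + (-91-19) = 803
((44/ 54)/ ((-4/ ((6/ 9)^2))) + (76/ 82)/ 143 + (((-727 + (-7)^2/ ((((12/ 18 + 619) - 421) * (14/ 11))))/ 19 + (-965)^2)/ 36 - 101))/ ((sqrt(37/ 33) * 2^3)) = 3325445061793835 * sqrt(1221)/ 38203902367488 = 3041.58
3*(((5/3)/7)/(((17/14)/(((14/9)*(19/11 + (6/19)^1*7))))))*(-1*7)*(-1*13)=10485020/31977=327.89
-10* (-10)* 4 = 400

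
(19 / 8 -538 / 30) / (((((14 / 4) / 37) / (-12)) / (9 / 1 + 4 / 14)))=898027 / 49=18327.08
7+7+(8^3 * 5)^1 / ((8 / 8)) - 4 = 2570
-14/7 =-2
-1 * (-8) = 8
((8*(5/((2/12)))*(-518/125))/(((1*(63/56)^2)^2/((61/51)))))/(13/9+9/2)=-4141613056/33151275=-124.93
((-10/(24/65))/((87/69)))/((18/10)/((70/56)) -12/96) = -373750/22881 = -16.33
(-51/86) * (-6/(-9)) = -17/43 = -0.40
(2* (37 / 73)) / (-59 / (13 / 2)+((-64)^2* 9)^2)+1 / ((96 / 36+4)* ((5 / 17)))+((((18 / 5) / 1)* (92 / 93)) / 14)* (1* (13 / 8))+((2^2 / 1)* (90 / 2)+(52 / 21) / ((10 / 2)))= 217588475428373797 / 1199372461523700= 181.42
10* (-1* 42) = -420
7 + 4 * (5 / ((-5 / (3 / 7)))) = 37 / 7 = 5.29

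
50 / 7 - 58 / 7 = -8 / 7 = -1.14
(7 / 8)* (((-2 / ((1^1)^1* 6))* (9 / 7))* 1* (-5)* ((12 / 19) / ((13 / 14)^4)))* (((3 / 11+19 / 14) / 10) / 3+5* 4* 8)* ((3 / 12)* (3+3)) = 2282685237 / 5969249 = 382.41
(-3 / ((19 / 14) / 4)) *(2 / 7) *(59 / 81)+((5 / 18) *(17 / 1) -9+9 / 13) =-72367 / 13338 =-5.43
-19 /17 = -1.12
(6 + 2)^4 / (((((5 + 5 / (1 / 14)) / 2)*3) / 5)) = 8192 / 45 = 182.04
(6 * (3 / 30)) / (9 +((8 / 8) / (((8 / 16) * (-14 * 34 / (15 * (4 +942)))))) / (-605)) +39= 775459 / 19850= 39.07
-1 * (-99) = 99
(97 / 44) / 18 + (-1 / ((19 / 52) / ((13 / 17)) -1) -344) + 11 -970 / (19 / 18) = -6639451285 / 5311944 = -1249.91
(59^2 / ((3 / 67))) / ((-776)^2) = 233227 / 1806528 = 0.13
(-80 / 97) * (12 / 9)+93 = 26743 / 291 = 91.90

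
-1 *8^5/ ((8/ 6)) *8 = -196608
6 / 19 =0.32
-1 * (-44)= 44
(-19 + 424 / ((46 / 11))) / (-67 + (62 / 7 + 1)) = -2653 / 1840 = -1.44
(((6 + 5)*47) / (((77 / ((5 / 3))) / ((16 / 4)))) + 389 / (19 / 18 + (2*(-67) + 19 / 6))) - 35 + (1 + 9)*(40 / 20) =656479 / 24528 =26.76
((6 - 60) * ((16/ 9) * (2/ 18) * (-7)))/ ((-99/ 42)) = -3136/ 99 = -31.68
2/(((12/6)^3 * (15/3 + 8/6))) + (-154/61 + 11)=8.51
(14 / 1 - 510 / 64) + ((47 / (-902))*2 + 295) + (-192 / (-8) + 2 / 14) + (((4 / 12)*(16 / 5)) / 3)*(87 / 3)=1524668881 / 4546080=335.38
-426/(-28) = 213/14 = 15.21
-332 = -332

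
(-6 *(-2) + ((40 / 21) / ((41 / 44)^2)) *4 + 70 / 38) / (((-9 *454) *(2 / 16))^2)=242713648 / 2799479827431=0.00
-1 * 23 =-23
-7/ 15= -0.47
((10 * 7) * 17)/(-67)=-1190/67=-17.76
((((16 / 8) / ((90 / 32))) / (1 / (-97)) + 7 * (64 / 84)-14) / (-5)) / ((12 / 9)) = 11.65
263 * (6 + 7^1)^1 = 3419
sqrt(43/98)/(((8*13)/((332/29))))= 83*sqrt(86)/10556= 0.07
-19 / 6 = -3.17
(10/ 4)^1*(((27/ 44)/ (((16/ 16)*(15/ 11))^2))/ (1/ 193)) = 159.22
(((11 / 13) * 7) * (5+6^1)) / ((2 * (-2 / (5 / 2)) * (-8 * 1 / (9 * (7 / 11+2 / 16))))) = 232155 / 6656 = 34.88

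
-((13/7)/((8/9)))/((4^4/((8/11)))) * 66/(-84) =117/25088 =0.00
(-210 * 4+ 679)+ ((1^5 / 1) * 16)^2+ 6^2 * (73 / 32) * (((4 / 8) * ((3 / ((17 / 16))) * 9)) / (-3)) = -4298 / 17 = -252.82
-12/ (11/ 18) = -19.64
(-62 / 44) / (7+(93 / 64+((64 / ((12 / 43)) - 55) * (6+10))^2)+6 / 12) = -8928 / 49296547223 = -0.00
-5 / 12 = -0.42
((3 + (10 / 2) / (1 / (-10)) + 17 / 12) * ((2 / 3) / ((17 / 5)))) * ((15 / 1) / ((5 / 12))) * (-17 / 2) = 2735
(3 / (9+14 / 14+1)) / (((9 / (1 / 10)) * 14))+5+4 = 41581 / 4620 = 9.00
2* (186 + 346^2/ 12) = 60974/ 3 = 20324.67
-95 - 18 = -113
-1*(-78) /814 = 39 /407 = 0.10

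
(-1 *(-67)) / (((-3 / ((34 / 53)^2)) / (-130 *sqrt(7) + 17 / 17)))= -77452 / 8427 + 10068760 *sqrt(7) / 8427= 3152.01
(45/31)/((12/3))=45/124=0.36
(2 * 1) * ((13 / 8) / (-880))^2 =0.00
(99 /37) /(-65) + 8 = 19141 /2405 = 7.96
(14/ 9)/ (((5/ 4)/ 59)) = 3304/ 45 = 73.42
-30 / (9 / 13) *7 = -910 / 3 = -303.33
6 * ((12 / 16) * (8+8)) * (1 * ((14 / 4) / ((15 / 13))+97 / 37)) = 75324 / 185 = 407.16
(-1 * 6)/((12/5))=-5/2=-2.50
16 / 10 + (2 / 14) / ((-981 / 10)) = 54886 / 34335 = 1.60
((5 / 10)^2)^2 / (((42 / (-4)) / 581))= -83 / 24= -3.46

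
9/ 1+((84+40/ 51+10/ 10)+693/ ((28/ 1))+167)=58453/ 204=286.53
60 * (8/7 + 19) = 8460/7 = 1208.57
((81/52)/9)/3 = 3/52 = 0.06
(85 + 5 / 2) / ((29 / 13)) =2275 / 58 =39.22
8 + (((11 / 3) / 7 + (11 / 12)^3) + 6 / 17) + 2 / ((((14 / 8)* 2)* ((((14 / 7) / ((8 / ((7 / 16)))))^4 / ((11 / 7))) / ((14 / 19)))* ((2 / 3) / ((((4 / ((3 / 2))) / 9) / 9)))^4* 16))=144305420933917085 / 14955907550117184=9.65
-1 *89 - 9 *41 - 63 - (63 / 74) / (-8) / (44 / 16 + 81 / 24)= -520.98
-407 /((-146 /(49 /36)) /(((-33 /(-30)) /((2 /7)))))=1535611 /105120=14.61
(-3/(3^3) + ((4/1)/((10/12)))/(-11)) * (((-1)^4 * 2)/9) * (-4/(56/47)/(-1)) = -0.41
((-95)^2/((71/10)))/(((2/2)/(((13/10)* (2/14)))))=117325/497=236.07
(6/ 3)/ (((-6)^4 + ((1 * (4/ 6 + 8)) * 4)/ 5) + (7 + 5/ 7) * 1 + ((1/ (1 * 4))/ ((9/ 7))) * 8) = 315/ 206672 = 0.00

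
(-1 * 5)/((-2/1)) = 5/2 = 2.50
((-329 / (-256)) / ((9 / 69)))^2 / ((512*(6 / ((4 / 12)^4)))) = 57259489 / 146767085568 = 0.00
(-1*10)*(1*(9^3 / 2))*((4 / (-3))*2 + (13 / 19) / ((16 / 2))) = 1430055 / 152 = 9408.26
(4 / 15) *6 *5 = 8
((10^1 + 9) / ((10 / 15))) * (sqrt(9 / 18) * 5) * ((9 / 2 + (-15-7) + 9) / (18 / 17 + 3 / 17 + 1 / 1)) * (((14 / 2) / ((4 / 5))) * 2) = -151725 * sqrt(2) / 32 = -6705.36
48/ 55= 0.87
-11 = -11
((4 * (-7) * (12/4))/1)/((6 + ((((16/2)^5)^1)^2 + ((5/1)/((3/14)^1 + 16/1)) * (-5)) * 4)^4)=-18586664887/75294218094388185642735350007306641231972225388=-0.00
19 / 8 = 2.38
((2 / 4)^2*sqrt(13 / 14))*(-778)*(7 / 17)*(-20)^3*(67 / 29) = 52126000*sqrt(182) / 493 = 1426406.06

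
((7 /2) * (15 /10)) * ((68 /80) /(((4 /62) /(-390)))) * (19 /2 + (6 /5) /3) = -42729687 /160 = -267060.54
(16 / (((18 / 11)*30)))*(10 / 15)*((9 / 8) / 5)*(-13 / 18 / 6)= -143 / 24300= -0.01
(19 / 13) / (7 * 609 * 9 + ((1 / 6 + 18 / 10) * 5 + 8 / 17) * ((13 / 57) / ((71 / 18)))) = 435727 / 11438492962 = 0.00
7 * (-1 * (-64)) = 448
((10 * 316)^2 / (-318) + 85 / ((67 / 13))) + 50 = -333809255 / 10653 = -31334.77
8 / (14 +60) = 4 / 37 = 0.11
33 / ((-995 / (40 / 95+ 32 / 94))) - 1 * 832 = -147856712 / 177707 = -832.03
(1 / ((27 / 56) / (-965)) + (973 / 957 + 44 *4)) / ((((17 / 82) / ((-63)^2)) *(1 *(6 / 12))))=-378835884420 / 5423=-69857253.26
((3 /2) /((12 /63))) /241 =63 /1928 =0.03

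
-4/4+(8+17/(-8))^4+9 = 1199.33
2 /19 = 0.11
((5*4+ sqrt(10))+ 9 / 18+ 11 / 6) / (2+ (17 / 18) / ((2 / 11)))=36*sqrt(10) / 259+ 804 / 259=3.54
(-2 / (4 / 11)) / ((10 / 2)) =-11 / 10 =-1.10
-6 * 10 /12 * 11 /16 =-55 /16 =-3.44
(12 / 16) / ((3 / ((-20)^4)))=40000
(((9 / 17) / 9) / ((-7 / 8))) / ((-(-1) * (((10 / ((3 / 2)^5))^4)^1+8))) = -3486784401 / 570903023719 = -0.01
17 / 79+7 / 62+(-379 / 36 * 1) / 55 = 662759 / 4849020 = 0.14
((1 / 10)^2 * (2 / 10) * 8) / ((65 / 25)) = 2 / 325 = 0.01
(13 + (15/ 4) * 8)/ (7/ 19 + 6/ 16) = 6536/ 113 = 57.84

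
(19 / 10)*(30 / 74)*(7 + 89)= 2736 / 37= 73.95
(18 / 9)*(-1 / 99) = -2 / 99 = -0.02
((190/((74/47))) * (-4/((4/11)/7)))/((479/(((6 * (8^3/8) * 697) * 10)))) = -920187206400/17723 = -51920510.43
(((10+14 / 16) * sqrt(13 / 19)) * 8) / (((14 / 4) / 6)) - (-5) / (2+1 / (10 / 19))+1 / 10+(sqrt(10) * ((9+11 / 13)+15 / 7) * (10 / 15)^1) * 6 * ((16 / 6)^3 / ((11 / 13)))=539 / 390+1044 * sqrt(247) / 133+2234368 * sqrt(10) / 2079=3523.35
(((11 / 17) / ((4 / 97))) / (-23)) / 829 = -1067 / 1296556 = -0.00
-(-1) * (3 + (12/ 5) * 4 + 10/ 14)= 466/ 35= 13.31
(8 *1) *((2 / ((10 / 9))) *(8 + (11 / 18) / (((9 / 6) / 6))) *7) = 5264 / 5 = 1052.80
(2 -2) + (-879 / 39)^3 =-25153757 / 2197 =-11449.14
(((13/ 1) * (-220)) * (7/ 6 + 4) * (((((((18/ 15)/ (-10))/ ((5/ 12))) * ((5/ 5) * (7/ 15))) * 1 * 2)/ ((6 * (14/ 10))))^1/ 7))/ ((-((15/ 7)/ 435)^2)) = -208776568/ 75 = -2783687.57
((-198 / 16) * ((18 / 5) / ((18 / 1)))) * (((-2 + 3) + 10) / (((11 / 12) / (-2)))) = 297 / 5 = 59.40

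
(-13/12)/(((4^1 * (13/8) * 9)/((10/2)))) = -5/54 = -0.09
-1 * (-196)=196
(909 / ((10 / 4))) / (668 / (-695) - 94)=-126351 / 32999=-3.83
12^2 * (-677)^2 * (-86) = -5675946336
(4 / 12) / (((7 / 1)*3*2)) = 1 / 126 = 0.01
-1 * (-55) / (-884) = -55 / 884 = -0.06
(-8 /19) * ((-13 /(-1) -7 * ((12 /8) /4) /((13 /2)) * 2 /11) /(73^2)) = -14788 /14478893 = -0.00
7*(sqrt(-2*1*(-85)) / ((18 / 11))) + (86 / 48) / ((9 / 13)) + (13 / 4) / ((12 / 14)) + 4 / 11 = 8011 / 1188 + 77*sqrt(170) / 18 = 62.52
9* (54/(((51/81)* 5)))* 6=78732/85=926.26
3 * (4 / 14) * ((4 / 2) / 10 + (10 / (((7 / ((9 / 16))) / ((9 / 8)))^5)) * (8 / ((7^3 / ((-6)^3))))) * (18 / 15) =0.21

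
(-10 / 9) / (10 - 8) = -5 / 9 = -0.56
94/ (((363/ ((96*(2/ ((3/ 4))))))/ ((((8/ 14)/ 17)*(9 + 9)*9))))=5197824/ 14399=360.99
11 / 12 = 0.92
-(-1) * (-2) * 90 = -180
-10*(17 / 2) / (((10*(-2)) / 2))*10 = 85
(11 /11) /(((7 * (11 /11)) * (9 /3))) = 0.05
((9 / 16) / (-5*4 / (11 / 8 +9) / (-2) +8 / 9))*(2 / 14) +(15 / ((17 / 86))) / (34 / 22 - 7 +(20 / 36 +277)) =11437421319 / 35492646784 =0.32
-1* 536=-536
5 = 5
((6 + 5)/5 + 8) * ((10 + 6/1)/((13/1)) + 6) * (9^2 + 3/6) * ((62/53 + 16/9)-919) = -56907968809/10335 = -5506334.67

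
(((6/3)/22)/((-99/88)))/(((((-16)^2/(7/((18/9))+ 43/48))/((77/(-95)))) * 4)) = 1477/5253120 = 0.00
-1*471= -471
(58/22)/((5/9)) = 261/55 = 4.75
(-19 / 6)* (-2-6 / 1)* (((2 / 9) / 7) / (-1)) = -152 / 189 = -0.80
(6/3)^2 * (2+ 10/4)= 18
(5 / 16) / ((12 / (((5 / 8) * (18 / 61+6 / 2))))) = 1675 / 31232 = 0.05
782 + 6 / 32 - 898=-1853 / 16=-115.81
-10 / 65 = -2 / 13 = -0.15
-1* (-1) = 1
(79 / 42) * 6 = 79 / 7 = 11.29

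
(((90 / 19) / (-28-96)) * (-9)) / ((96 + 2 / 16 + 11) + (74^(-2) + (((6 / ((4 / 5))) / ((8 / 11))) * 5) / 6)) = 591408 / 199059029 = 0.00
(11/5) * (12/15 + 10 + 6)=924/25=36.96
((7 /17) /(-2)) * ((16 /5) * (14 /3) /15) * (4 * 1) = -3136 /3825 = -0.82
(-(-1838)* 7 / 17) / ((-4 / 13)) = -83629 / 34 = -2459.68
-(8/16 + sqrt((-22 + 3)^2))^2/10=-1521/40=-38.02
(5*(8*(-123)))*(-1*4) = 19680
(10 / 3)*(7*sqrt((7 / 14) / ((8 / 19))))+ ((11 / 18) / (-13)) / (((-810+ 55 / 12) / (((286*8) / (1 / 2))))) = 7744 / 28995+ 35*sqrt(19) / 6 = 25.69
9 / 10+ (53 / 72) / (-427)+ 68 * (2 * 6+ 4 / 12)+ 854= 260334803 / 153720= 1693.56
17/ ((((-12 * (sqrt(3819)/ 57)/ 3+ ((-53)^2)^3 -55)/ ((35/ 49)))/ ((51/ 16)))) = 867 * sqrt(3819)/ 156809841460511941559536+ 547670279958003/ 313619682921023883119072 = 0.00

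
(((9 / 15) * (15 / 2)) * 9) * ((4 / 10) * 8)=648 / 5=129.60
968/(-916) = -242/229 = -1.06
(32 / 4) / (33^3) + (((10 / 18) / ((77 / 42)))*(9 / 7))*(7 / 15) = 6542 / 35937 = 0.18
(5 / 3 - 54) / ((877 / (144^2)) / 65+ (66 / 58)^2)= -59321583360 / 1468535317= -40.40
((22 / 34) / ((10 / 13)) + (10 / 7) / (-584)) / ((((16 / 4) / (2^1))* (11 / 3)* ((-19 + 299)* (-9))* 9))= -145721 / 28896436800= -0.00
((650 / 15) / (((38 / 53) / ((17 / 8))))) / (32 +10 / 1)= 58565 / 19152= 3.06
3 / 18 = 1 / 6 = 0.17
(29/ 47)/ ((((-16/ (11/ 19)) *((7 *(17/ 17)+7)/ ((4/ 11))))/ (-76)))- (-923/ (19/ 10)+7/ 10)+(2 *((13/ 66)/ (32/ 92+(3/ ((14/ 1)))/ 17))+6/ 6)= 487.23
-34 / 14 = -17 / 7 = -2.43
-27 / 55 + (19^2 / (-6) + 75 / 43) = -835981 / 14190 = -58.91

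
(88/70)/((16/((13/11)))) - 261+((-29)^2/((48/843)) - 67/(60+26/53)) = 1860512043/128240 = 14508.05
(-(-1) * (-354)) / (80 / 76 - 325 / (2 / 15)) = 13452 / 92585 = 0.15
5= 5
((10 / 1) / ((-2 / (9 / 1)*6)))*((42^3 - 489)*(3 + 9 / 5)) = -2649564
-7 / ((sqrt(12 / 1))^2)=-7 / 12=-0.58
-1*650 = -650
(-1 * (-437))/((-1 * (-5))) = 437/5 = 87.40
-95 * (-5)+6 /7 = 3331 /7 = 475.86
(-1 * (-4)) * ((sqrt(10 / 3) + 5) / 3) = 4 * sqrt(30) / 9 + 20 / 3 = 9.10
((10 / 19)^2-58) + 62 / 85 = -1748848 / 30685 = -56.99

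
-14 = -14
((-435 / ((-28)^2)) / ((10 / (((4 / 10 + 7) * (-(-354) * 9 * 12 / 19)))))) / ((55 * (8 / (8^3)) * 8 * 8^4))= -15383601 / 524339200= -0.03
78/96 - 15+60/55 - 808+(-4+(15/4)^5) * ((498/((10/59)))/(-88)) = -11465757069/450560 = -25447.79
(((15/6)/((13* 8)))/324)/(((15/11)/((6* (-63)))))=-77/3744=-0.02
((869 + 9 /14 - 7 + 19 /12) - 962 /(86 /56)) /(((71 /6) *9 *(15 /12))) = 1717922 /961695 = 1.79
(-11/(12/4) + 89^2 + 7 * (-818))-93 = 2098.33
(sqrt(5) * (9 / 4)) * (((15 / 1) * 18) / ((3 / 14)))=2835 * sqrt(5)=6339.25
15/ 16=0.94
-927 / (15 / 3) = -927 / 5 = -185.40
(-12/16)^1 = -0.75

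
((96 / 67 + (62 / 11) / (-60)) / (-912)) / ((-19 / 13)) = 384839 / 383122080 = 0.00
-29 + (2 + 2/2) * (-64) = -221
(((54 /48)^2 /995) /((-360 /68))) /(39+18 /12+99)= -17 /9870400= -0.00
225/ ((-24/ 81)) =-6075/ 8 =-759.38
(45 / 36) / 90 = 1 / 72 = 0.01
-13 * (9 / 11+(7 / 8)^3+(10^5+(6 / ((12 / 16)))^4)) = -7621601689 / 5632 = -1353267.35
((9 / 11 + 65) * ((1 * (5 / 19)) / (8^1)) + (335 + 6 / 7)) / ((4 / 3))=2967159 / 11704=253.52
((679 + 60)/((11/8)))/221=5912/2431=2.43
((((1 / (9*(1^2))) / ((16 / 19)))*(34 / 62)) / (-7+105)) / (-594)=-323 / 259858368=-0.00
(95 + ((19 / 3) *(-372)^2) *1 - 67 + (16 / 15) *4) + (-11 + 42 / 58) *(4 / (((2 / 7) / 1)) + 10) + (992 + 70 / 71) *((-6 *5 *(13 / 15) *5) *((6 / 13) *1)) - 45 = 25220489971 / 30885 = 816593.49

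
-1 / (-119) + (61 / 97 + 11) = 134329 / 11543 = 11.64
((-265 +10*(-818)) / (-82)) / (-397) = -8445 / 32554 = -0.26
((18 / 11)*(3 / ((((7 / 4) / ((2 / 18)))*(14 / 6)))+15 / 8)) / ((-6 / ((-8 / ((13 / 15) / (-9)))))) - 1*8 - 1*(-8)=-23895 / 539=-44.33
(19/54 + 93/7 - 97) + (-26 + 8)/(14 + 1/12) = -5407007/63882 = -84.64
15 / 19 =0.79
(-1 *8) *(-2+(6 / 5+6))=-208 / 5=-41.60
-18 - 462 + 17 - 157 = -620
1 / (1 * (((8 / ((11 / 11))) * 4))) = 1 / 32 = 0.03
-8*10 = -80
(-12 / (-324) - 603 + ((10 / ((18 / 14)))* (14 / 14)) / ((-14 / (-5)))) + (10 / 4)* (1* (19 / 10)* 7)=-61229 / 108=-566.94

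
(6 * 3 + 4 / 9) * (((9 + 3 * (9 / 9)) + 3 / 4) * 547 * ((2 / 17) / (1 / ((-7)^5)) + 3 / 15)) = -7629774253 / 30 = -254325808.43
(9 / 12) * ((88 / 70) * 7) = 33 / 5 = 6.60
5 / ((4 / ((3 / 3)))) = 5 / 4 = 1.25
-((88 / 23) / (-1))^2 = -7744 / 529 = -14.64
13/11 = 1.18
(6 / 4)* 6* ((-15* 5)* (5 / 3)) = -1125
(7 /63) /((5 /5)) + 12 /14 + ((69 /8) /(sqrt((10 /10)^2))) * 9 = 39611 /504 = 78.59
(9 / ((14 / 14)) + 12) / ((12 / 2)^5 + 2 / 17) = 357 / 132194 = 0.00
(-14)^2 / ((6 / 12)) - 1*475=-83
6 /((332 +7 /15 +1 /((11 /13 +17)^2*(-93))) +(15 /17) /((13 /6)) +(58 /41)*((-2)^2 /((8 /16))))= 1360680946560 /78055677009503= 0.02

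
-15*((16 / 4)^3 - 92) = 420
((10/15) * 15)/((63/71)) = 710/63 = 11.27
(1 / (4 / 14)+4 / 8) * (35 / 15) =28 / 3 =9.33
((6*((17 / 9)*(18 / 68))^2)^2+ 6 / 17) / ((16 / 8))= 177 / 136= 1.30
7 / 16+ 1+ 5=103 / 16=6.44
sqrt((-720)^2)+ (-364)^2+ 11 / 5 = 666091 / 5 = 133218.20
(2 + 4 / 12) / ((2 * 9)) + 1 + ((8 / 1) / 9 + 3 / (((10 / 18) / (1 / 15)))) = 3211 / 1350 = 2.38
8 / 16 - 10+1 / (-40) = -381 / 40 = -9.52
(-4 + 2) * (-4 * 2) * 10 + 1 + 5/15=484/3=161.33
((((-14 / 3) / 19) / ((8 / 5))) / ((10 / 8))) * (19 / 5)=-7 / 15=-0.47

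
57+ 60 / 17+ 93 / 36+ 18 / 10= 64.91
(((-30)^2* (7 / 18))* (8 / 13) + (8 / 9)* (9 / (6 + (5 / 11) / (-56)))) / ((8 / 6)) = 7799148 / 47983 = 162.54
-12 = -12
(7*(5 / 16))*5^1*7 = 1225 / 16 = 76.56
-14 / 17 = -0.82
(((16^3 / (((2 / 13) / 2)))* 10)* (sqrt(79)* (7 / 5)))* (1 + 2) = 2236416* sqrt(79) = 19877700.21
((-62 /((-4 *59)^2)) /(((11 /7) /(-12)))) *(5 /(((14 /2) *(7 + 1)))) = 465 /612656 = 0.00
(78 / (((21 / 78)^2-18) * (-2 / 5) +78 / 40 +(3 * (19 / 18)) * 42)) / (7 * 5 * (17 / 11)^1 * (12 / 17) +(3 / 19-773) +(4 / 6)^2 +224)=-41325570 / 38418151267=-0.00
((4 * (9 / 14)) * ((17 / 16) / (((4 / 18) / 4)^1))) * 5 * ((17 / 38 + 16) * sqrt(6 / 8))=4303125 * sqrt(3) / 2128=3502.46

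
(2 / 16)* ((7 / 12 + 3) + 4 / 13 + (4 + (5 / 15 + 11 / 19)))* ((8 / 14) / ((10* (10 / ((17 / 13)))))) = 443581 / 53944800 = 0.01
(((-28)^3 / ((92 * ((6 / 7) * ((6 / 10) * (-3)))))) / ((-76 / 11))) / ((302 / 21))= -924385 / 593883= -1.56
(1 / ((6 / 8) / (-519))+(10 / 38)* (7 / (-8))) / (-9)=11691 / 152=76.91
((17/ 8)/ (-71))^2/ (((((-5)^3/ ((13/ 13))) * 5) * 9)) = -0.00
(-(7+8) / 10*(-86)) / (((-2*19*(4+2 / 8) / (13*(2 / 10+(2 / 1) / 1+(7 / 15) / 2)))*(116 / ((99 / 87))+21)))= -1346631 / 6552055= -0.21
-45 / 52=-0.87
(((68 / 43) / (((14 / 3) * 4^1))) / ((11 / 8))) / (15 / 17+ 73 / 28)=13872 / 785653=0.02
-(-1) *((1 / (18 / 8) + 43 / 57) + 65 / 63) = 890 / 399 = 2.23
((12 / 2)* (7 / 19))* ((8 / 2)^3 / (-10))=-1344 / 95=-14.15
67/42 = 1.60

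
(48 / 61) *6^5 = 373248 / 61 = 6118.82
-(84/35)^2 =-5.76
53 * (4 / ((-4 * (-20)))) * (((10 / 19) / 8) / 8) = 0.02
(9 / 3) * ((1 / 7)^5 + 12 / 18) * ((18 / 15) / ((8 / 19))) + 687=232844349 / 336140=692.70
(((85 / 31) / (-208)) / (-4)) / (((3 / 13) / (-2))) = -85 / 2976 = -0.03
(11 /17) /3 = 11 /51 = 0.22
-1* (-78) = 78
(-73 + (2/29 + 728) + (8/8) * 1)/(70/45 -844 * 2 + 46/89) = -7619913/19581206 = -0.39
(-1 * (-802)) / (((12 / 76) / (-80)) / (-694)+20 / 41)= 34686564160 / 21097723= 1644.09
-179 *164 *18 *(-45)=23778360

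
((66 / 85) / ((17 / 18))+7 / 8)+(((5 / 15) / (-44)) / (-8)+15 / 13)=56573789 / 19836960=2.85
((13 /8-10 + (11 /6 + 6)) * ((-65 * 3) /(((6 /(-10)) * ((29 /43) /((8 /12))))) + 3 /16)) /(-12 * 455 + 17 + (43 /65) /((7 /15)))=0.03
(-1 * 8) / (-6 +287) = -8 / 281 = -0.03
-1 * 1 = -1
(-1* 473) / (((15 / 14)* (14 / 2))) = -63.07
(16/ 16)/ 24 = 1/ 24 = 0.04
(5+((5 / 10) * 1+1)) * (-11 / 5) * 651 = -93093 / 10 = -9309.30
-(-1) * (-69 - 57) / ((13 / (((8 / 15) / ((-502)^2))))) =-84 / 4095065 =-0.00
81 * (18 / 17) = 1458 / 17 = 85.76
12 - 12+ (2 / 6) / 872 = 1 / 2616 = 0.00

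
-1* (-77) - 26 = 51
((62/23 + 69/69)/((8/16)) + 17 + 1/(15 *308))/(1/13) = 33693959/106260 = 317.09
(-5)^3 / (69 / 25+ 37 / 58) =-181250 / 4927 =-36.79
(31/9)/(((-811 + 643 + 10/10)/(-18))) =62/167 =0.37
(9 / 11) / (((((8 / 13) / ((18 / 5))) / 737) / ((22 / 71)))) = 776061 / 710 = 1093.04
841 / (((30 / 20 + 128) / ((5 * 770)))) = 25002.70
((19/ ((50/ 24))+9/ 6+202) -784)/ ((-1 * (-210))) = -9523/ 3500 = -2.72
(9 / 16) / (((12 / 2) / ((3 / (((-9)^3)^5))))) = -1 / 732057358558752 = -0.00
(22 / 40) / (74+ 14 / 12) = 3 / 410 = 0.01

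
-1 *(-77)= 77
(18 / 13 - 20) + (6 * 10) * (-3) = -2582 / 13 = -198.62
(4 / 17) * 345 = 1380 / 17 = 81.18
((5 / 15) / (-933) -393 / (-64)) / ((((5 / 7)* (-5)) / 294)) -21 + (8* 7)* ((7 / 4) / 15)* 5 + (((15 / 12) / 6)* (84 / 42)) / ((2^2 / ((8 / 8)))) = -368494699 / 746400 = -493.70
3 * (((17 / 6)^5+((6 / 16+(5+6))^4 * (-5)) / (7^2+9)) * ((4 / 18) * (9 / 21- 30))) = 1673883862681 / 67350528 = 24853.31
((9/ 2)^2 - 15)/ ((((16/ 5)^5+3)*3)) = 21875/ 4231804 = 0.01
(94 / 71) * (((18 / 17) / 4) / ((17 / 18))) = 7614 / 20519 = 0.37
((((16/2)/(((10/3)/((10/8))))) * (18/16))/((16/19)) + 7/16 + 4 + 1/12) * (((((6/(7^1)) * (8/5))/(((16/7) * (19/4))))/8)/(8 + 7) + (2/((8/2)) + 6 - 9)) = -155497/7296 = -21.31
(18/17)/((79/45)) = 810/1343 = 0.60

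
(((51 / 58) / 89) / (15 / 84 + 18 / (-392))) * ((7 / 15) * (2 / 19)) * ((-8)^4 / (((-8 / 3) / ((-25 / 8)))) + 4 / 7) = 17.56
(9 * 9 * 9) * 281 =204849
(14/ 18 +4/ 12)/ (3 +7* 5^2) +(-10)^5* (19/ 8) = -190237495/ 801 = -237499.99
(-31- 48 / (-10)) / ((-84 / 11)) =1441 / 420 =3.43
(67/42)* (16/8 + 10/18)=1541/378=4.08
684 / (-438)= -114 / 73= -1.56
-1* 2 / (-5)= 2 / 5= 0.40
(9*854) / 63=122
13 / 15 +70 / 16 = 629 / 120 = 5.24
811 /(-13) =-811 /13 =-62.38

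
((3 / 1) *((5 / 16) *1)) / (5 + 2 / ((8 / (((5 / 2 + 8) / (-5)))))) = 75 / 358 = 0.21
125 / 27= 4.63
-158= -158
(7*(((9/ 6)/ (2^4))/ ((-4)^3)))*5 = -105/ 2048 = -0.05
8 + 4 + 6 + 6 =24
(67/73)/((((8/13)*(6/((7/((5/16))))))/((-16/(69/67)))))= -6535984/75555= -86.51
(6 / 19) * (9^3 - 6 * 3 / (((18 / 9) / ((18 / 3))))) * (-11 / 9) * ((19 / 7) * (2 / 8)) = -176.79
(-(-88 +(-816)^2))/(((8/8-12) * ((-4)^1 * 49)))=-166442/539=-308.80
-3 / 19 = -0.16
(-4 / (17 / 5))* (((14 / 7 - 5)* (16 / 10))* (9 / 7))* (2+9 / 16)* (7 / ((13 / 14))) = 30996 / 221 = 140.25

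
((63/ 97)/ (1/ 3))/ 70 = 27/ 970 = 0.03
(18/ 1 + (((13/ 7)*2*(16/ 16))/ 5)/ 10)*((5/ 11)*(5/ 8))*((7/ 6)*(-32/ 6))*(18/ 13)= -6326/ 143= -44.24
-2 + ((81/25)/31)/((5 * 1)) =-7669/3875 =-1.98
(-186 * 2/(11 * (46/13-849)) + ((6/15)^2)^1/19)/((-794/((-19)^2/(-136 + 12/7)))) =46229204/281986469875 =0.00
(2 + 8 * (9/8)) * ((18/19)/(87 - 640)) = -198/10507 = -0.02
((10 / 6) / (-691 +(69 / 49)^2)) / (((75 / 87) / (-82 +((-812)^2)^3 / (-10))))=4989607020138485637529 / 62037375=80429048136522.31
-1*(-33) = 33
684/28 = 171/7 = 24.43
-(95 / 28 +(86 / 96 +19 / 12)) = -1973 / 336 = -5.87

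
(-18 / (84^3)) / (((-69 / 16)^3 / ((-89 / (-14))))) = 5696 / 2366250327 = 0.00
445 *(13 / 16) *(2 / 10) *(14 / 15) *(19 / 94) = 153881 / 11280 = 13.64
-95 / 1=-95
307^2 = 94249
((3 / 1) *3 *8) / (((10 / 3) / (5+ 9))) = 1512 / 5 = 302.40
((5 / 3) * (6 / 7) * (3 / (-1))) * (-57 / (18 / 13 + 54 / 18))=390 / 7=55.71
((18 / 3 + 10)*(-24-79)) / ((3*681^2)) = -1648 / 1391283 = -0.00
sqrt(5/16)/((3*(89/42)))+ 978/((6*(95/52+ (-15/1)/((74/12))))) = -313612/1165+ 7*sqrt(5)/178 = -269.11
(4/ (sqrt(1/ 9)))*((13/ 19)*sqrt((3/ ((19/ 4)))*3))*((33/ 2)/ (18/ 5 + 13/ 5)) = 77220*sqrt(19)/ 11191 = 30.08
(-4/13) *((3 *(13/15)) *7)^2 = -2548/25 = -101.92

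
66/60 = 11/10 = 1.10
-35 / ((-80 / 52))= 91 / 4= 22.75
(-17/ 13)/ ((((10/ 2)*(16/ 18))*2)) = -153/ 1040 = -0.15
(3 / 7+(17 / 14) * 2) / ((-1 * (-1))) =20 / 7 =2.86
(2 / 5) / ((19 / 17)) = 34 / 95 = 0.36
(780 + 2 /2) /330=71 /30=2.37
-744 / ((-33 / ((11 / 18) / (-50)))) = -62 / 225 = -0.28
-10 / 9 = -1.11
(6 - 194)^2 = 35344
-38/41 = -0.93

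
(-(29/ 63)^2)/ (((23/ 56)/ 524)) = -3525472/ 13041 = -270.34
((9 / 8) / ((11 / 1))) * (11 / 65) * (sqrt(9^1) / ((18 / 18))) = 27 / 520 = 0.05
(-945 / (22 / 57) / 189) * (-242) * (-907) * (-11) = 31277895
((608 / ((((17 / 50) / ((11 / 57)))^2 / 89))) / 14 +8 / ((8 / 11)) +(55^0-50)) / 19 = 417614546 / 6572727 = 63.54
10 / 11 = 0.91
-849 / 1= -849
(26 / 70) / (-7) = -13 / 245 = -0.05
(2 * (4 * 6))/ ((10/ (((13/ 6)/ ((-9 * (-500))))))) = 0.00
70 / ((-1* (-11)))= 6.36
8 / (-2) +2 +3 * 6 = 16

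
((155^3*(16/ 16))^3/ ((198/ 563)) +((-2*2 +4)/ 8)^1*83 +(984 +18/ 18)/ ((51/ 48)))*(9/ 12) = 494245358788636997261105/ 4488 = 110125971209589348765.84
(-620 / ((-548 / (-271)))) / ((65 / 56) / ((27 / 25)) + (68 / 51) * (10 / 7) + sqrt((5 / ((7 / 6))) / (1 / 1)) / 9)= -57223915560 / 552769381 + 304855488 * sqrt(210) / 552769381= -95.53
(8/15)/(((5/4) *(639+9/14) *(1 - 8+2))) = -448/3358125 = -0.00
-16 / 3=-5.33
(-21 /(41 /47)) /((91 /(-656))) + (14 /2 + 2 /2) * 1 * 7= 2984 /13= 229.54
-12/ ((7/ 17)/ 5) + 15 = -915/ 7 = -130.71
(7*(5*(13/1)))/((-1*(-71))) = 6.41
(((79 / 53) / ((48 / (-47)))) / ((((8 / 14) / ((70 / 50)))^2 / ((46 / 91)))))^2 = 858012886508449 / 43750287360000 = 19.61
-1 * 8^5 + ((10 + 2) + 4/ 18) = -294802/ 9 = -32755.78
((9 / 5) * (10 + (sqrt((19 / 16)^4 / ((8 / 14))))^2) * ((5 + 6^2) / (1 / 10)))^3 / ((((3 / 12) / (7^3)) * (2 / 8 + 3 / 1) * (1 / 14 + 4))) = 1774329365156525962866799946109 / 17381079811883008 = 102083954757716.58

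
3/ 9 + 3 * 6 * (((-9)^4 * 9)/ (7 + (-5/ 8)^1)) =8503073/ 51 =166726.92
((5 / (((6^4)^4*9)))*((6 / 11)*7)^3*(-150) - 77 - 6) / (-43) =2164281075087227 / 1121254050926592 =1.93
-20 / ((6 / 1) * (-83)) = 10 / 249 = 0.04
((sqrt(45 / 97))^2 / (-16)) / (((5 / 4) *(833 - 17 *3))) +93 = 28217679 / 303416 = 93.00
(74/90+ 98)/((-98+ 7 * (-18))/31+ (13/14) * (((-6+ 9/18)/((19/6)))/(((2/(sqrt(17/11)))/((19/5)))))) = -121049474560/6391037277+ 1555578388 * sqrt(187)/2130345759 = -8.96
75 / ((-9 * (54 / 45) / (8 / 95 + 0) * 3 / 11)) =-1100 / 513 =-2.14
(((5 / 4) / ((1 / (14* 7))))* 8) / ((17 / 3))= 2940 / 17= 172.94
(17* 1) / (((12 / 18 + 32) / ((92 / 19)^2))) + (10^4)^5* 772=77200000000000000000012.20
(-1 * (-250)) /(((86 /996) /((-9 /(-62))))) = 560250 /1333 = 420.29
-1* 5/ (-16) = 5/ 16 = 0.31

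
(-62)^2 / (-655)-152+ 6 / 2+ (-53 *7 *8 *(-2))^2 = 23079541441 / 655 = 35235941.13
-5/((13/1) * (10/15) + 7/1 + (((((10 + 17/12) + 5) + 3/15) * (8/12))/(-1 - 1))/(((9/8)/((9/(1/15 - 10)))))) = -745/2999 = -0.25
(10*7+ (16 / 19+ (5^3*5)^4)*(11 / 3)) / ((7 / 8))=255126953158328 / 399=639415922702.58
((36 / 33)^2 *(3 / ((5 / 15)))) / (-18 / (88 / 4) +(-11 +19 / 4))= -5184 / 3421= -1.52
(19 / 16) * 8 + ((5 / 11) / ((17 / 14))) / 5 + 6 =5825 / 374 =15.57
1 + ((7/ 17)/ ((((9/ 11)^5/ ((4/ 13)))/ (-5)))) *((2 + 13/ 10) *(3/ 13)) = -0.32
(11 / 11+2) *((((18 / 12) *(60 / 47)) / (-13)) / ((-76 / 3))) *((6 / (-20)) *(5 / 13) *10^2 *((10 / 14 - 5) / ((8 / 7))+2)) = 212625 / 603668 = 0.35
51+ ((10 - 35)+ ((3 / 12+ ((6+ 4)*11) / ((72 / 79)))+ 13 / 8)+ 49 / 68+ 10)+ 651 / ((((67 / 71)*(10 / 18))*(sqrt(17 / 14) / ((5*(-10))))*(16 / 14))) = 194971 / 1224 - 14559615*sqrt(238) / 4556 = -49141.59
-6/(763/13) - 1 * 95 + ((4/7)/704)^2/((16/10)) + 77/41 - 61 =-8369012641975/54265243648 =-154.22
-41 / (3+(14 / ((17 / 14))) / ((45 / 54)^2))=-17425 / 8331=-2.09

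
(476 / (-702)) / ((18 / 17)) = -2023 / 3159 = -0.64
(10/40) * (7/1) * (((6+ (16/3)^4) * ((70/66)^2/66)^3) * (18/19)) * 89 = 0.60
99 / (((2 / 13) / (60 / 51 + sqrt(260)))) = 12870 / 17 + 1287 *sqrt(65) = 11133.18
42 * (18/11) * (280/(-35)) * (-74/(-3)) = -149184/11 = -13562.18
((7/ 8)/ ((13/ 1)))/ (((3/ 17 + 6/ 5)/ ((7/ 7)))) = 595/ 12168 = 0.05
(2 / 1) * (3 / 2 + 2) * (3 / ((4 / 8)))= 42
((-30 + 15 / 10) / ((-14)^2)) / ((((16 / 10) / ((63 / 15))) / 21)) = -513 / 64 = -8.02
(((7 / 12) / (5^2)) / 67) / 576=7 / 11577600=0.00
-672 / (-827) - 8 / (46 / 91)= -285572 / 19021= -15.01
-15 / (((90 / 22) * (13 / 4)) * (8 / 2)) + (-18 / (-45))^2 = -119 / 975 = -0.12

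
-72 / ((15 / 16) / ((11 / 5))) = -4224 / 25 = -168.96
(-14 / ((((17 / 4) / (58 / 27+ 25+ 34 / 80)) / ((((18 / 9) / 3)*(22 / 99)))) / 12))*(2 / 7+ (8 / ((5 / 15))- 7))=-57652144 / 20655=-2791.20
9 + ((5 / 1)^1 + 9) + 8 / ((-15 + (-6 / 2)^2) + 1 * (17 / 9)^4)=1068053 / 44155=24.19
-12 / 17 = -0.71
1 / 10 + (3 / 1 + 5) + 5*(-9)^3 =-36369 / 10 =-3636.90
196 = 196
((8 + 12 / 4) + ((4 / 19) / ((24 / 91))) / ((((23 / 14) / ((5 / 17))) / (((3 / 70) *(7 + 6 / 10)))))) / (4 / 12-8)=-64788 / 44965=-1.44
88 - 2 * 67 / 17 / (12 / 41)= 6229 / 102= 61.07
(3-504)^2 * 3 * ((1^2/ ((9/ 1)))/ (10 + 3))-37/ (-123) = 6436.22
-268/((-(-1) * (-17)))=268/17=15.76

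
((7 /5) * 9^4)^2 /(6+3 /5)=703096443 /55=12783571.69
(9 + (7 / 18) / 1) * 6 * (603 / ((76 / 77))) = 2615613 / 76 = 34415.96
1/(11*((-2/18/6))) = -54/11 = -4.91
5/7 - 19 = -18.29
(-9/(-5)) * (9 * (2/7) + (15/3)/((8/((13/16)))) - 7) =-31617/4480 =-7.06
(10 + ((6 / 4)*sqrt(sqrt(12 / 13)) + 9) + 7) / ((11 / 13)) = 3*13^(3 / 4)*sqrt(2)*3^(1 / 4) / 22 + 338 / 11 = 32.46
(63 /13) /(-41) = -63 /533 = -0.12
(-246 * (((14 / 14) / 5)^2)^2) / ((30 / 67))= -2747 / 3125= -0.88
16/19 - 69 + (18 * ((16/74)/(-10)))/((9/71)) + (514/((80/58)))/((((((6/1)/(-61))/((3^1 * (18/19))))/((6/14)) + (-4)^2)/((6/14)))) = -31582851905/516094796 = -61.20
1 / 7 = 0.14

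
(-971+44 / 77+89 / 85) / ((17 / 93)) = -53640726 / 10115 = -5303.09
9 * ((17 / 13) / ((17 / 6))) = 54 / 13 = 4.15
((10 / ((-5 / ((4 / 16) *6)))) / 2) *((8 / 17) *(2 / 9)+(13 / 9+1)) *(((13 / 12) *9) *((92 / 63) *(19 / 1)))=-1034.36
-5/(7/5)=-25/7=-3.57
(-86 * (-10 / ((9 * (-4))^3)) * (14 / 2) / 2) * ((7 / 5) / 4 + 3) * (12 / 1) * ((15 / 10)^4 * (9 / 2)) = -60501 / 1024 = -59.08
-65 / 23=-2.83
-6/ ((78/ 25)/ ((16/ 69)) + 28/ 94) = -56400/ 129277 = -0.44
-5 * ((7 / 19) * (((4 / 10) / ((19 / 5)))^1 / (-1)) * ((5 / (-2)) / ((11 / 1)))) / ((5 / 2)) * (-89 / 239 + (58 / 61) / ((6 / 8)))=-2741270 / 173679627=-0.02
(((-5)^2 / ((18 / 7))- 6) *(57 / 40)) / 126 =1273 / 30240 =0.04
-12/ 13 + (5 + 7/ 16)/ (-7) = -2475/ 1456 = -1.70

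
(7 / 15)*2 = 14 / 15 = 0.93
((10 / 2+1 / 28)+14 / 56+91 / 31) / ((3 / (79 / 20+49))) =157438 / 1085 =145.10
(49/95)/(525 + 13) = 49/51110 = 0.00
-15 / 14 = -1.07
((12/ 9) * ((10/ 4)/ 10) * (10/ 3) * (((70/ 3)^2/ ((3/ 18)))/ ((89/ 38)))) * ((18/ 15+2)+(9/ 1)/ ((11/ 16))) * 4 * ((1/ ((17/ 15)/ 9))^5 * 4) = 17732613104640000000/ 1390040003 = 12756908482.04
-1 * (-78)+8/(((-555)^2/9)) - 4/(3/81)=-1026742/34225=-30.00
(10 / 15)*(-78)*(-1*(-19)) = -988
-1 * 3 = -3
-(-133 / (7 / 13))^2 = -61009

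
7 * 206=1442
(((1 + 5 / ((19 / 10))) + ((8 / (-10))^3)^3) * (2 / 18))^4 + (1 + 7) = 99823024834670353054369495747592041 / 12442412567907012999057769775390625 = 8.02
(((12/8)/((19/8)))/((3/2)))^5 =32768/2476099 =0.01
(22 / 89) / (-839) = -22 / 74671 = -0.00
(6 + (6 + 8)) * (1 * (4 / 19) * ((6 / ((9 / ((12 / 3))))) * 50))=32000 / 57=561.40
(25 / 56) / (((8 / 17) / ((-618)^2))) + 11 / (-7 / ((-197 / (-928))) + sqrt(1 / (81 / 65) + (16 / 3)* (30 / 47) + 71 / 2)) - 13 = 12561413042617303313 / 34671020751472 - 3842091* sqrt(28418738) / 309562685281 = 362302.88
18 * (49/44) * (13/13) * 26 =5733/11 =521.18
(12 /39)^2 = 16 /169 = 0.09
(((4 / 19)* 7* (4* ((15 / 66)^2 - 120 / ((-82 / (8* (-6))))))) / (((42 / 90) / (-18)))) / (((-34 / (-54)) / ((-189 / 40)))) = -11289086235 / 94259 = -119766.67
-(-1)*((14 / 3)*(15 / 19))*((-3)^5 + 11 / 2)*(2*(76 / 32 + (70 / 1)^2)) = -34316625 / 4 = -8579156.25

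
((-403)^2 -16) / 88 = 14763 / 8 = 1845.38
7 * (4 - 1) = 21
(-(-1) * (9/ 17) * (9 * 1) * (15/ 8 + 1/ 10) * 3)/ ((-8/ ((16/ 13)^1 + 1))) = -556713/ 70720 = -7.87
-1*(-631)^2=-398161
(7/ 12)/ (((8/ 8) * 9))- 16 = -1721/ 108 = -15.94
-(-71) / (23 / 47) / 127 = 3337 / 2921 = 1.14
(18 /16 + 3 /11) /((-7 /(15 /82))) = -45 /1232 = -0.04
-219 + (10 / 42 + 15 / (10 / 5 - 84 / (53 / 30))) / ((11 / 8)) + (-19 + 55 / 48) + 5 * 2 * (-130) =-2285437697 / 1487024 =-1536.92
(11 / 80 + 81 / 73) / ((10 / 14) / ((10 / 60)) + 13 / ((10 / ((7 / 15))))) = 764715 / 3000008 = 0.25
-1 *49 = -49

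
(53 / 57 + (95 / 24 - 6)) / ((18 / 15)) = -845 / 912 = -0.93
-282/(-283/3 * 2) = 423/283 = 1.49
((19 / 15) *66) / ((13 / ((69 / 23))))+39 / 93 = 39719 / 2015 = 19.71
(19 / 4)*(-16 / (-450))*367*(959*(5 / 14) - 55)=160379 / 9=17819.89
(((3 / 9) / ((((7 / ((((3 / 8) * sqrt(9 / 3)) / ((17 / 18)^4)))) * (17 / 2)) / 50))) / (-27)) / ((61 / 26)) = -0.00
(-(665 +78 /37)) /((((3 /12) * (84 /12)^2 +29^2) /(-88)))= 8688416 /126281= 68.80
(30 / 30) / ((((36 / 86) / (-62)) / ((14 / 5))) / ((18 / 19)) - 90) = -37324 / 3359255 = -0.01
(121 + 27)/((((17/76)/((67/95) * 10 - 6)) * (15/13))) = 30784/51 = 603.61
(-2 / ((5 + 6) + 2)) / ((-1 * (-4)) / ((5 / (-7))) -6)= 5 / 377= 0.01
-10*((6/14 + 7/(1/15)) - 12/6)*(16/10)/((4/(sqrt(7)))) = -2896*sqrt(7)/7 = -1094.59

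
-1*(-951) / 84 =317 / 28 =11.32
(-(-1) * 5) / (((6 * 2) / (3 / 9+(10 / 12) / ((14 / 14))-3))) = -55 / 72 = -0.76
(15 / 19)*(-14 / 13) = -210 / 247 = -0.85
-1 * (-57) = 57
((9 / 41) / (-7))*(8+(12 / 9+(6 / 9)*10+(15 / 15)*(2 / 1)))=-162 / 287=-0.56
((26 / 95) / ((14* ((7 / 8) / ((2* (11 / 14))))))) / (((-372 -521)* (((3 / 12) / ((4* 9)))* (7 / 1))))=-164736 / 203688835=-0.00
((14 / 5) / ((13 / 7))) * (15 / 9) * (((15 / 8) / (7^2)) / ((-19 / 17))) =-0.09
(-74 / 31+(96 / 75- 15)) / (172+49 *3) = -12483 / 247225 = -0.05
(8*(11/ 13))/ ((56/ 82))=902/ 91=9.91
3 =3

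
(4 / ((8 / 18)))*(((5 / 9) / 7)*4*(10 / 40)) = 5 / 7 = 0.71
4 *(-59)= -236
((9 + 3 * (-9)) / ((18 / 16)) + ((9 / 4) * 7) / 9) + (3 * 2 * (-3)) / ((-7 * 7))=-13.88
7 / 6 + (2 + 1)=25 / 6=4.17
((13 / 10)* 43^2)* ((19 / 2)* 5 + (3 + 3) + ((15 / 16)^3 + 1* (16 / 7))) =39014767181 / 286720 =136072.71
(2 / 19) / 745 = 2 / 14155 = 0.00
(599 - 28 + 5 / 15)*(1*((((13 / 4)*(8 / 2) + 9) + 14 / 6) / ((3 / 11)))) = 1376342 / 27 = 50975.63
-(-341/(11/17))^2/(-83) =277729/83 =3346.13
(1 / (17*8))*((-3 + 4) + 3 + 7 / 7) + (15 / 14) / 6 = 205 / 952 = 0.22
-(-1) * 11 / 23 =11 / 23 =0.48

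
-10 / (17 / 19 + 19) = -0.50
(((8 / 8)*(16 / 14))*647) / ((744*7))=647 / 4557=0.14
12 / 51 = 4 / 17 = 0.24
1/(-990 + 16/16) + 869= 859440/989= 869.00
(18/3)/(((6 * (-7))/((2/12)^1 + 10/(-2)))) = 29/42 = 0.69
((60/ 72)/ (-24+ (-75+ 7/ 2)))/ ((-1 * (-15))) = -1/ 1719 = -0.00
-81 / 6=-13.50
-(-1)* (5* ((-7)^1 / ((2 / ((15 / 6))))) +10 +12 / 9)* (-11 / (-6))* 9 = -4279 / 8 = -534.88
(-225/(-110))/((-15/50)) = -75/11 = -6.82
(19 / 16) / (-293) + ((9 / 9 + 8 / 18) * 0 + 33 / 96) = 3185 / 9376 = 0.34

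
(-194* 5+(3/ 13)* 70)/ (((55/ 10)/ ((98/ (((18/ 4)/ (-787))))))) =3825449600/ 1287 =2972377.31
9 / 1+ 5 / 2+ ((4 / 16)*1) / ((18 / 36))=12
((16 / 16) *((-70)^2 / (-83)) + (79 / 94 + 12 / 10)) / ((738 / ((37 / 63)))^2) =-434834101 / 12046800903480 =-0.00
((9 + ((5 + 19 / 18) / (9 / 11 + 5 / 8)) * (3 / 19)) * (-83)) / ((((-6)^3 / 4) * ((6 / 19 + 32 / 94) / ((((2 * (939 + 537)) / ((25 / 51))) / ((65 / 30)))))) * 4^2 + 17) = -190185683159 / 3983046517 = -47.75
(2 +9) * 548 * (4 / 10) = 12056 / 5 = 2411.20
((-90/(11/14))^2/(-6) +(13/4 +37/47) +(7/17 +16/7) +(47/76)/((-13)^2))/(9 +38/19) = -9474682199285/47807185426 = -198.19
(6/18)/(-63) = -1/189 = -0.01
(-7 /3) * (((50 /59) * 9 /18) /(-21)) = 25 /531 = 0.05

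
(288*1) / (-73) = -288 / 73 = -3.95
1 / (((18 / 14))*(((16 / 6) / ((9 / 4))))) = 21 / 32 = 0.66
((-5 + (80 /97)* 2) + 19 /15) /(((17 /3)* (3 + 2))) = -3032 /41225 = -0.07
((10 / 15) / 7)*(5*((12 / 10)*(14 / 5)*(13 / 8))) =13 / 5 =2.60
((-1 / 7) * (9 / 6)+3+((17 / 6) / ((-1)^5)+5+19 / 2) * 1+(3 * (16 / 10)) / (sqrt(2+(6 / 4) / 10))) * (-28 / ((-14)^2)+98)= 6576 * sqrt(215) / 301+415795 / 294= 1734.61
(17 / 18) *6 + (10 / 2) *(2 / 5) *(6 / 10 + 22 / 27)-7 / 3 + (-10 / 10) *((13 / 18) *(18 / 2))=-91 / 270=-0.34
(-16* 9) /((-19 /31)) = 4464 /19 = 234.95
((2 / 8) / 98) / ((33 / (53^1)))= 53 / 12936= 0.00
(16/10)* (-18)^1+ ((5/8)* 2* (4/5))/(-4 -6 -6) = -2309/80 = -28.86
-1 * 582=-582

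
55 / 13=4.23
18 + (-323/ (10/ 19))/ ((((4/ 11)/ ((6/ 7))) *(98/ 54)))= -5344587/ 6860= -779.09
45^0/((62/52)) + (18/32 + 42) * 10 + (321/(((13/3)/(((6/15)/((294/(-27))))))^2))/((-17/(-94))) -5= 18030637322283/42768052600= 421.59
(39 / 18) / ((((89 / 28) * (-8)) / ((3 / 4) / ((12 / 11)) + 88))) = -7.56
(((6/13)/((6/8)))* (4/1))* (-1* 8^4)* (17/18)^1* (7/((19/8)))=-62390272/2223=-28065.80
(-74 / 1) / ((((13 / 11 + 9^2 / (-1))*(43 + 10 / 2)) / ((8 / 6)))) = 0.03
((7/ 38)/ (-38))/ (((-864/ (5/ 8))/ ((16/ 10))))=7/ 1247616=0.00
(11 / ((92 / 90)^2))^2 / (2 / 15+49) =676603125 / 299989552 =2.26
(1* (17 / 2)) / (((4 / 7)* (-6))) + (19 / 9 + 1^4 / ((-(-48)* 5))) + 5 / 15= -11 / 360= -0.03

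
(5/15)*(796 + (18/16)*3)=6395/24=266.46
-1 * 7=-7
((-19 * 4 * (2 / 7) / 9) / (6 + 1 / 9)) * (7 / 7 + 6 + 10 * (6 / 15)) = -152 / 35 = -4.34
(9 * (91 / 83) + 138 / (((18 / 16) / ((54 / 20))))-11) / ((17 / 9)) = 1232802 / 7055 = 174.74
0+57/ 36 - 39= -37.42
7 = 7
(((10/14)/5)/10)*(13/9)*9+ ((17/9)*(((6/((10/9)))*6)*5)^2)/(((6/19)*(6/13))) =340119.19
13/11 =1.18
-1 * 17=-17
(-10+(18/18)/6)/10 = -59/60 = -0.98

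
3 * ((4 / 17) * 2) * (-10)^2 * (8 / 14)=9600 / 119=80.67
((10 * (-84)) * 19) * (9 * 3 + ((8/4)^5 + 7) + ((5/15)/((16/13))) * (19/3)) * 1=-6484415/6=-1080735.83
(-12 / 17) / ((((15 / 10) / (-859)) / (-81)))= -556632 / 17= -32743.06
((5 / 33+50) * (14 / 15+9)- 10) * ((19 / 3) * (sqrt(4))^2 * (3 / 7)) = 3673004 / 693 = 5300.15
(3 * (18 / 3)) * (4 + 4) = 144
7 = 7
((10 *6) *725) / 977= 43500 / 977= 44.52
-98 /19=-5.16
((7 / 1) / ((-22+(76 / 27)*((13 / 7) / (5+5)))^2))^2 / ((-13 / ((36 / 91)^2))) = -64596985700625 / 23299783795569079552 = -0.00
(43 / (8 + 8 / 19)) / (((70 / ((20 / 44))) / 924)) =2451 / 80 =30.64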